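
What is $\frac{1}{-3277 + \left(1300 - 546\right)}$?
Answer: $- \frac{1}{2523} \approx -0.00039635$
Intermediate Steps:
$\frac{1}{-3277 + \left(1300 - 546\right)} = \frac{1}{-3277 + 754} = \frac{1}{-2523} = - \frac{1}{2523}$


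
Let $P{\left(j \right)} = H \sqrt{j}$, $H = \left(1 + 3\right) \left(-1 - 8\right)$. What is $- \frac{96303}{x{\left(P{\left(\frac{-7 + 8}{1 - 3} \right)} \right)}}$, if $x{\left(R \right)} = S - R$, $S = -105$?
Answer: $\frac{1123535}{1297} + \frac{192606 i \sqrt{2}}{1297} \approx 866.26 + 210.01 i$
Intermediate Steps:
$H = -36$ ($H = 4 \left(-9\right) = -36$)
$P{\left(j \right)} = - 36 \sqrt{j}$
$x{\left(R \right)} = -105 - R$
$- \frac{96303}{x{\left(P{\left(\frac{-7 + 8}{1 - 3} \right)} \right)}} = - \frac{96303}{-105 - - 36 \sqrt{\frac{-7 + 8}{1 - 3}}} = - \frac{96303}{-105 - - 36 \sqrt{1 \frac{1}{-2}}} = - \frac{96303}{-105 - - 36 \sqrt{1 \left(- \frac{1}{2}\right)}} = - \frac{96303}{-105 - - 36 \sqrt{- \frac{1}{2}}} = - \frac{96303}{-105 - - 36 \frac{i \sqrt{2}}{2}} = - \frac{96303}{-105 - - 18 i \sqrt{2}} = - \frac{96303}{-105 + 18 i \sqrt{2}}$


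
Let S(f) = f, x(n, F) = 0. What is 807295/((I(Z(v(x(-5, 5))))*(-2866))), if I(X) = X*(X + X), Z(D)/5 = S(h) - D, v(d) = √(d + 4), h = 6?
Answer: -161459/458560 ≈ -0.35210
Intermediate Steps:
v(d) = √(4 + d)
Z(D) = 30 - 5*D (Z(D) = 5*(6 - D) = 30 - 5*D)
I(X) = 2*X² (I(X) = X*(2*X) = 2*X²)
807295/((I(Z(v(x(-5, 5))))*(-2866))) = 807295/(((2*(30 - 5*√(4 + 0))²)*(-2866))) = 807295/(((2*(30 - 5*√4)²)*(-2866))) = 807295/(((2*(30 - 5*2)²)*(-2866))) = 807295/(((2*(30 - 10)²)*(-2866))) = 807295/(((2*20²)*(-2866))) = 807295/(((2*400)*(-2866))) = 807295/((800*(-2866))) = 807295/(-2292800) = 807295*(-1/2292800) = -161459/458560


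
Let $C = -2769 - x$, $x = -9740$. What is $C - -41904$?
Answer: $48875$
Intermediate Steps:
$C = 6971$ ($C = -2769 - -9740 = -2769 + 9740 = 6971$)
$C - -41904 = 6971 - -41904 = 6971 + 41904 = 48875$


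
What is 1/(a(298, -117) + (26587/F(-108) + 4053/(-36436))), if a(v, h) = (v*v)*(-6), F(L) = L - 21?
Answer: -4700244/2505372055825 ≈ -1.8761e-6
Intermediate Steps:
F(L) = -21 + L
a(v, h) = -6*v² (a(v, h) = v²*(-6) = -6*v²)
1/(a(298, -117) + (26587/F(-108) + 4053/(-36436))) = 1/(-6*298² + (26587/(-21 - 108) + 4053/(-36436))) = 1/(-6*88804 + (26587/(-129) + 4053*(-1/36436))) = 1/(-532824 + (26587*(-1/129) - 4053/36436)) = 1/(-532824 + (-26587/129 - 4053/36436)) = 1/(-532824 - 969246769/4700244) = 1/(-2505372055825/4700244) = -4700244/2505372055825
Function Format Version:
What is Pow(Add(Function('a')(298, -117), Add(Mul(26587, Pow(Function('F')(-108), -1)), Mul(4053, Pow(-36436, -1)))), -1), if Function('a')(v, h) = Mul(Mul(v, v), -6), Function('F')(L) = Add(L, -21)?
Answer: Rational(-4700244, 2505372055825) ≈ -1.8761e-6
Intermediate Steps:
Function('F')(L) = Add(-21, L)
Function('a')(v, h) = Mul(-6, Pow(v, 2)) (Function('a')(v, h) = Mul(Pow(v, 2), -6) = Mul(-6, Pow(v, 2)))
Pow(Add(Function('a')(298, -117), Add(Mul(26587, Pow(Function('F')(-108), -1)), Mul(4053, Pow(-36436, -1)))), -1) = Pow(Add(Mul(-6, Pow(298, 2)), Add(Mul(26587, Pow(Add(-21, -108), -1)), Mul(4053, Pow(-36436, -1)))), -1) = Pow(Add(Mul(-6, 88804), Add(Mul(26587, Pow(-129, -1)), Mul(4053, Rational(-1, 36436)))), -1) = Pow(Add(-532824, Add(Mul(26587, Rational(-1, 129)), Rational(-4053, 36436))), -1) = Pow(Add(-532824, Add(Rational(-26587, 129), Rational(-4053, 36436))), -1) = Pow(Add(-532824, Rational(-969246769, 4700244)), -1) = Pow(Rational(-2505372055825, 4700244), -1) = Rational(-4700244, 2505372055825)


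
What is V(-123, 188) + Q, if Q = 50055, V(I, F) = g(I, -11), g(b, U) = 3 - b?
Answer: 50181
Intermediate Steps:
V(I, F) = 3 - I
V(-123, 188) + Q = (3 - 1*(-123)) + 50055 = (3 + 123) + 50055 = 126 + 50055 = 50181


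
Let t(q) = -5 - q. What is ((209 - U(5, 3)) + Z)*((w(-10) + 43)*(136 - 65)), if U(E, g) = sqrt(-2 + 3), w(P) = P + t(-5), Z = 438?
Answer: 1513578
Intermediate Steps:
w(P) = P (w(P) = P + (-5 - 1*(-5)) = P + (-5 + 5) = P + 0 = P)
U(E, g) = 1 (U(E, g) = sqrt(1) = 1)
((209 - U(5, 3)) + Z)*((w(-10) + 43)*(136 - 65)) = ((209 - 1*1) + 438)*((-10 + 43)*(136 - 65)) = ((209 - 1) + 438)*(33*71) = (208 + 438)*2343 = 646*2343 = 1513578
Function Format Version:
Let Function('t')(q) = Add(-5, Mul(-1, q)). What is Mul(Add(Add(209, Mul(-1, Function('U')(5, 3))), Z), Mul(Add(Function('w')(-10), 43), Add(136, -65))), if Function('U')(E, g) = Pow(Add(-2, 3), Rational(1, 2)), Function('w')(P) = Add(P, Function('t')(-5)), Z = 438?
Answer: 1513578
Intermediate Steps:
Function('w')(P) = P (Function('w')(P) = Add(P, Add(-5, Mul(-1, -5))) = Add(P, Add(-5, 5)) = Add(P, 0) = P)
Function('U')(E, g) = 1 (Function('U')(E, g) = Pow(1, Rational(1, 2)) = 1)
Mul(Add(Add(209, Mul(-1, Function('U')(5, 3))), Z), Mul(Add(Function('w')(-10), 43), Add(136, -65))) = Mul(Add(Add(209, Mul(-1, 1)), 438), Mul(Add(-10, 43), Add(136, -65))) = Mul(Add(Add(209, -1), 438), Mul(33, 71)) = Mul(Add(208, 438), 2343) = Mul(646, 2343) = 1513578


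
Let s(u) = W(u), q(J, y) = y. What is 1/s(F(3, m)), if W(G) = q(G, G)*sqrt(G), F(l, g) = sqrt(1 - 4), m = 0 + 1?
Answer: I*3**(1/4)*I**(3/2)/3 ≈ -0.3102 - 0.3102*I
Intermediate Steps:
m = 1
F(l, g) = I*sqrt(3) (F(l, g) = sqrt(-3) = I*sqrt(3))
W(G) = G**(3/2) (W(G) = G*sqrt(G) = G**(3/2))
s(u) = u**(3/2)
1/s(F(3, m)) = 1/((I*sqrt(3))**(3/2)) = 1/(3**(3/4)*I**(3/2)) = -3**(1/4)*sqrt(I)/3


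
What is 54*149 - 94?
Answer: 7952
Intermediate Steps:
54*149 - 94 = 8046 - 94 = 7952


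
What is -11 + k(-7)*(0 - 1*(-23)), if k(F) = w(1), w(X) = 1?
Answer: 12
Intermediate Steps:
k(F) = 1
-11 + k(-7)*(0 - 1*(-23)) = -11 + 1*(0 - 1*(-23)) = -11 + 1*(0 + 23) = -11 + 1*23 = -11 + 23 = 12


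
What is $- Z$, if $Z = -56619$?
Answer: $56619$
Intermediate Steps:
$- Z = \left(-1\right) \left(-56619\right) = 56619$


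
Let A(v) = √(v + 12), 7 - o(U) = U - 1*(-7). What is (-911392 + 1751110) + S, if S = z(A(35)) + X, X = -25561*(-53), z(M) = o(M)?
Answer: 2194451 - √47 ≈ 2.1944e+6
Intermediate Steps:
o(U) = -U (o(U) = 7 - (U - 1*(-7)) = 7 - (U + 7) = 7 - (7 + U) = 7 + (-7 - U) = -U)
A(v) = √(12 + v)
z(M) = -M
X = 1354733
S = 1354733 - √47 (S = -√(12 + 35) + 1354733 = -√47 + 1354733 = 1354733 - √47 ≈ 1.3547e+6)
(-911392 + 1751110) + S = (-911392 + 1751110) + (1354733 - √47) = 839718 + (1354733 - √47) = 2194451 - √47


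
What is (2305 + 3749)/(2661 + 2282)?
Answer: 6054/4943 ≈ 1.2248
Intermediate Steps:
(2305 + 3749)/(2661 + 2282) = 6054/4943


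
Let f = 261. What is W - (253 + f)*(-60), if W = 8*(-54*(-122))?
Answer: 83544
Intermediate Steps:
W = 52704 (W = 8*6588 = 52704)
W - (253 + f)*(-60) = 52704 - (253 + 261)*(-60) = 52704 - 514*(-60) = 52704 - 1*(-30840) = 52704 + 30840 = 83544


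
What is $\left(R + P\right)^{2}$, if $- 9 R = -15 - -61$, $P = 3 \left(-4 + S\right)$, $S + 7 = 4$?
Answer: $\frac{55225}{81} \approx 681.79$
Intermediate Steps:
$S = -3$ ($S = -7 + 4 = -3$)
$P = -21$ ($P = 3 \left(-4 - 3\right) = 3 \left(-7\right) = -21$)
$R = - \frac{46}{9}$ ($R = - \frac{-15 - -61}{9} = - \frac{-15 + 61}{9} = \left(- \frac{1}{9}\right) 46 = - \frac{46}{9} \approx -5.1111$)
$\left(R + P\right)^{2} = \left(- \frac{46}{9} - 21\right)^{2} = \left(- \frac{235}{9}\right)^{2} = \frac{55225}{81}$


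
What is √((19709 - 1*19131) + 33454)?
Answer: 4*√2127 ≈ 184.48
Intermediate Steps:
√((19709 - 1*19131) + 33454) = √((19709 - 19131) + 33454) = √(578 + 33454) = √34032 = 4*√2127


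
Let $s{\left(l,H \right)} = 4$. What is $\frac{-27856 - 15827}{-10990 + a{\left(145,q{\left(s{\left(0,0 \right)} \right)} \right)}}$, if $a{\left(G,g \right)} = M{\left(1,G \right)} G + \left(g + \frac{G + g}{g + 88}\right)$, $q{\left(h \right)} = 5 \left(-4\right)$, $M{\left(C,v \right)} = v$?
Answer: $- \frac{2970444}{681145} \approx -4.361$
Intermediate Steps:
$q{\left(h \right)} = -20$
$a{\left(G,g \right)} = g + G^{2} + \frac{G + g}{88 + g}$ ($a{\left(G,g \right)} = G G + \left(g + \frac{G + g}{g + 88}\right) = G^{2} + \left(g + \frac{G + g}{88 + g}\right) = g + G^{2} + \frac{G + g}{88 + g}$)
$\frac{-27856 - 15827}{-10990 + a{\left(145,q{\left(s{\left(0,0 \right)} \right)} \right)}} = \frac{-27856 - 15827}{-10990 + \frac{145 + \left(-20\right)^{2} + 88 \cdot 145^{2} + 89 \left(-20\right) - 20 \cdot 145^{2}}{88 - 20}} = - \frac{43683}{-10990 + \frac{145 + 400 + 88 \cdot 21025 - 1780 - 420500}{68}} = - \frac{43683}{-10990 + \frac{145 + 400 + 1850200 - 1780 - 420500}{68}} = - \frac{43683}{-10990 + \frac{1}{68} \cdot 1428465} = - \frac{43683}{-10990 + \frac{1428465}{68}} = - \frac{43683}{\frac{681145}{68}} = \left(-43683\right) \frac{68}{681145} = - \frac{2970444}{681145}$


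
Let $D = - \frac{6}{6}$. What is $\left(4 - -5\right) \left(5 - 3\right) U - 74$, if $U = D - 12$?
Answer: $-308$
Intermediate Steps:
$D = -1$ ($D = \left(-6\right) \frac{1}{6} = -1$)
$U = -13$ ($U = -1 - 12 = -13$)
$\left(4 - -5\right) \left(5 - 3\right) U - 74 = \left(4 - -5\right) \left(5 - 3\right) \left(-13\right) - 74 = \left(4 + 5\right) \left(5 - 3\right) \left(-13\right) - 74 = 9 \cdot 2 \left(-13\right) - 74 = 18 \left(-13\right) - 74 = -234 - 74 = -308$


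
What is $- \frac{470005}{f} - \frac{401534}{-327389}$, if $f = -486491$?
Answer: $\frac{349217144139}{159271801999} \approx 2.1926$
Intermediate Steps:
$- \frac{470005}{f} - \frac{401534}{-327389} = - \frac{470005}{-486491} - \frac{401534}{-327389} = \left(-470005\right) \left(- \frac{1}{486491}\right) - - \frac{401534}{327389} = \frac{470005}{486491} + \frac{401534}{327389} = \frac{349217144139}{159271801999}$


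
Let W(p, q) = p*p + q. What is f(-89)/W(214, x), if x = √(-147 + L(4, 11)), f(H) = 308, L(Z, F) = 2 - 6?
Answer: 14105168/2097273767 - 308*I*√151/2097273767 ≈ 0.0067255 - 1.8046e-6*I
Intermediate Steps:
L(Z, F) = -4
x = I*√151 (x = √(-147 - 4) = √(-151) = I*√151 ≈ 12.288*I)
W(p, q) = q + p² (W(p, q) = p² + q = q + p²)
f(-89)/W(214, x) = 308/(I*√151 + 214²) = 308/(I*√151 + 45796) = 308/(45796 + I*√151)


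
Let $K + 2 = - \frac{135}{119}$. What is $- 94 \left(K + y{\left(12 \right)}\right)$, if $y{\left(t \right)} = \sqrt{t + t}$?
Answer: $\frac{35062}{119} - 188 \sqrt{6} \approx -165.87$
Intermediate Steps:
$K = - \frac{373}{119}$ ($K = -2 - \frac{135}{119} = - \frac{373}{119} \approx -3.1345$)
$y{\left(t \right)} = \sqrt{2} \sqrt{t}$ ($y{\left(t \right)} = \sqrt{2 t} = \sqrt{2} \sqrt{t}$)
$- 94 \left(K + y{\left(12 \right)}\right) = - 94 \left(- \frac{373}{119} + \sqrt{2} \sqrt{12}\right) = - 94 \left(- \frac{373}{119} + \sqrt{2} \cdot 2 \sqrt{3}\right) = - 94 \left(- \frac{373}{119} + 2 \sqrt{6}\right) = \frac{35062}{119} - 188 \sqrt{6}$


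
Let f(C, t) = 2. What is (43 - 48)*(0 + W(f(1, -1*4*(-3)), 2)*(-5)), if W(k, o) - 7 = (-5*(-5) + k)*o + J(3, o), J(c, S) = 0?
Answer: 1525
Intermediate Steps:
W(k, o) = 7 + o*(25 + k) (W(k, o) = 7 + ((-5*(-5) + k)*o + 0) = 7 + ((25 + k)*o + 0) = 7 + (o*(25 + k) + 0) = 7 + o*(25 + k))
(43 - 48)*(0 + W(f(1, -1*4*(-3)), 2)*(-5)) = (43 - 48)*(0 + (7 + 25*2 + 2*2)*(-5)) = -5*(0 + (7 + 50 + 4)*(-5)) = -5*(0 + 61*(-5)) = -5*(0 - 305) = -5*(-305) = 1525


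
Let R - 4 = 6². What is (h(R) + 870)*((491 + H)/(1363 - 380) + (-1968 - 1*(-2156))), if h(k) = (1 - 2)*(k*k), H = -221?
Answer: -135104020/983 ≈ -1.3744e+5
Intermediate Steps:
R = 40 (R = 4 + 6² = 4 + 36 = 40)
h(k) = -k²
(h(R) + 870)*((491 + H)/(1363 - 380) + (-1968 - 1*(-2156))) = (-1*40² + 870)*((491 - 221)/(1363 - 380) + (-1968 - 1*(-2156))) = (-1*1600 + 870)*(270/983 + (-1968 + 2156)) = (-1600 + 870)*(270*(1/983) + 188) = -730*(270/983 + 188) = -730*185074/983 = -135104020/983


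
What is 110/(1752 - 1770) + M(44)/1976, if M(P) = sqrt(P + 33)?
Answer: -55/9 + sqrt(77)/1976 ≈ -6.1067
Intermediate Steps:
M(P) = sqrt(33 + P)
110/(1752 - 1770) + M(44)/1976 = 110/(1752 - 1770) + sqrt(33 + 44)/1976 = 110/(-18) + sqrt(77)*(1/1976) = 110*(-1/18) + sqrt(77)/1976 = -55/9 + sqrt(77)/1976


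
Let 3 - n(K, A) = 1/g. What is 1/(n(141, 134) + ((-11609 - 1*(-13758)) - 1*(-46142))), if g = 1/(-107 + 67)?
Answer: 1/48334 ≈ 2.0689e-5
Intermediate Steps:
g = -1/40 (g = 1/(-40) = -1/40 ≈ -0.025000)
n(K, A) = 43 (n(K, A) = 3 - 1/(-1/40) = 3 - 1*(-40) = 3 + 40 = 43)
1/(n(141, 134) + ((-11609 - 1*(-13758)) - 1*(-46142))) = 1/(43 + ((-11609 - 1*(-13758)) - 1*(-46142))) = 1/(43 + ((-11609 + 13758) + 46142)) = 1/(43 + (2149 + 46142)) = 1/(43 + 48291) = 1/48334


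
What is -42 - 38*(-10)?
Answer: 338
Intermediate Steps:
-42 - 38*(-10) = -42 + 380 = 338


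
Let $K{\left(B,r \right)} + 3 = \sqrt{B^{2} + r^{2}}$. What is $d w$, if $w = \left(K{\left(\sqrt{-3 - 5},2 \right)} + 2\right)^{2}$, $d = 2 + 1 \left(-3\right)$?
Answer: $3 + 4 i \approx 3.0 + 4.0 i$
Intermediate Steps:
$K{\left(B,r \right)} = -3 + \sqrt{B^{2} + r^{2}}$
$d = -1$ ($d = 2 - 3 = -1$)
$w = \left(-1 + 2 i\right)^{2}$ ($w = \left(\left(-3 + \sqrt{\left(\sqrt{-3 - 5}\right)^{2} + 2^{2}}\right) + 2\right)^{2} = \left(\left(-3 + \sqrt{\left(\sqrt{-8}\right)^{2} + 4}\right) + 2\right)^{2} = \left(\left(-3 + \sqrt{\left(2 i \sqrt{2}\right)^{2} + 4}\right) + 2\right)^{2} = \left(\left(-3 + \sqrt{-8 + 4}\right) + 2\right)^{2} = \left(\left(-3 + \sqrt{-4}\right) + 2\right)^{2} = \left(\left(-3 + 2 i\right) + 2\right)^{2} = \left(-1 + 2 i\right)^{2} \approx -3.0 - 4.0 i$)
$d w = - \left(-1 + 2 i\right)^{2}$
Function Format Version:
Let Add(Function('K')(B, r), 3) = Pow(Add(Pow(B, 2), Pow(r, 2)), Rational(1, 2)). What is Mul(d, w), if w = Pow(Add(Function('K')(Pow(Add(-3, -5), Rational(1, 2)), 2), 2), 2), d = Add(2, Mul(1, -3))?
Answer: Add(3, Mul(4, I)) ≈ Add(3.0000, Mul(4.0000, I))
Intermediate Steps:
Function('K')(B, r) = Add(-3, Pow(Add(Pow(B, 2), Pow(r, 2)), Rational(1, 2)))
d = -1 (d = Add(2, -3) = -1)
w = Pow(Add(-1, Mul(2, I)), 2) (w = Pow(Add(Add(-3, Pow(Add(Pow(Pow(Add(-3, -5), Rational(1, 2)), 2), Pow(2, 2)), Rational(1, 2))), 2), 2) = Pow(Add(Add(-3, Pow(Add(Pow(Pow(-8, Rational(1, 2)), 2), 4), Rational(1, 2))), 2), 2) = Pow(Add(Add(-3, Pow(Add(Pow(Mul(2, I, Pow(2, Rational(1, 2))), 2), 4), Rational(1, 2))), 2), 2) = Pow(Add(Add(-3, Pow(Add(-8, 4), Rational(1, 2))), 2), 2) = Pow(Add(Add(-3, Pow(-4, Rational(1, 2))), 2), 2) = Pow(Add(Add(-3, Mul(2, I)), 2), 2) = Pow(Add(-1, Mul(2, I)), 2) ≈ Add(-3.0000, Mul(-4.0000, I)))
Mul(d, w) = Mul(-1, Pow(Add(-1, Mul(2, I)), 2))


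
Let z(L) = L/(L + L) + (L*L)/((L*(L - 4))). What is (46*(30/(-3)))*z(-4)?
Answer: -460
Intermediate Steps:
z(L) = 1/2 + L/(-4 + L) (z(L) = L/((2*L)) + L**2/((L*(-4 + L))) = L*(1/(2*L)) + L**2*(1/(L*(-4 + L))) = 1/2 + L/(-4 + L))
(46*(30/(-3)))*z(-4) = (46*(30/(-3)))*((-4 + 3*(-4))/(2*(-4 - 4))) = (46*(30*(-1/3)))*((1/2)*(-4 - 12)/(-8)) = (46*(-10))*((1/2)*(-1/8)*(-16)) = -460*1 = -460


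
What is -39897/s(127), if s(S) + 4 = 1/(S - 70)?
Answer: 2274129/227 ≈ 10018.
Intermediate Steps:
s(S) = -4 + 1/(-70 + S) (s(S) = -4 + 1/(S - 70) = -4 + 1/(-70 + S))
-39897/s(127) = -39897*(-70 + 127)/(281 - 4*127) = -39897*57/(281 - 508) = -39897/((1/57)*(-227)) = -39897/(-227/57) = -39897*(-57/227) = 2274129/227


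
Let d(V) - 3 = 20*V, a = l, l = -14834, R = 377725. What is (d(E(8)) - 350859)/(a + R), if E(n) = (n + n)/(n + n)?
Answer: -350836/362891 ≈ -0.96678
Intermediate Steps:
E(n) = 1 (E(n) = (2*n)/((2*n)) = (2*n)*(1/(2*n)) = 1)
a = -14834
d(V) = 3 + 20*V
(d(E(8)) - 350859)/(a + R) = ((3 + 20*1) - 350859)/(-14834 + 377725) = ((3 + 20) - 350859)/362891 = (23 - 350859)*(1/362891) = -350836*1/362891 = -350836/362891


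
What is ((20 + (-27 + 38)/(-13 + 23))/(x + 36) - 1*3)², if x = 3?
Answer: 919681/152100 ≈ 6.0466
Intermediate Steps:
((20 + (-27 + 38)/(-13 + 23))/(x + 36) - 1*3)² = ((20 + (-27 + 38)/(-13 + 23))/(3 + 36) - 1*3)² = ((20 + 11/10)/39 - 3)² = ((20 + 11*(⅒))*(1/39) - 3)² = ((20 + 11/10)*(1/39) - 3)² = ((211/10)*(1/39) - 3)² = (211/390 - 3)² = (-959/390)² = 919681/152100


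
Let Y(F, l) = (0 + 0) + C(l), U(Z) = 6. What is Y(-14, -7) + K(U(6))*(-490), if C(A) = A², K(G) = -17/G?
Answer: 4312/3 ≈ 1437.3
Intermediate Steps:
Y(F, l) = l² (Y(F, l) = (0 + 0) + l² = 0 + l² = l²)
Y(-14, -7) + K(U(6))*(-490) = (-7)² - 17/6*(-490) = 49 - 17*⅙*(-490) = 49 - 17/6*(-490) = 49 + 4165/3 = 4312/3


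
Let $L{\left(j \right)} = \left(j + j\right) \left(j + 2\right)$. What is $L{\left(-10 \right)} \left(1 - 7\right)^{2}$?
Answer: $5760$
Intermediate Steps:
$L{\left(j \right)} = 2 j \left(2 + j\right)$
$L{\left(-10 \right)} \left(1 - 7\right)^{2} = 2 \left(-10\right) \left(2 - 10\right) \left(1 - 7\right)^{2} = 2 \left(-10\right) \left(-8\right) \left(-6\right)^{2} = 160 \cdot 36 = 5760$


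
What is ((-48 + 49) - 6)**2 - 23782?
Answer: -23757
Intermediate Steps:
((-48 + 49) - 6)**2 - 23782 = (1 - 6)**2 - 23782 = (-5)**2 - 23782 = 25 - 23782 = -23757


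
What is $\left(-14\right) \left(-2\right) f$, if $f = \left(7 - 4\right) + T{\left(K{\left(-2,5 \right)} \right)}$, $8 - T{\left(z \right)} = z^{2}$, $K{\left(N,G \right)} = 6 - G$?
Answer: $280$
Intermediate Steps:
$T{\left(z \right)} = 8 - z^{2}$
$f = 10$ ($f = \left(7 - 4\right) + \left(8 - \left(6 - 5\right)^{2}\right) = 3 + \left(8 - \left(6 - 5\right)^{2}\right) = 3 + \left(8 - 1^{2}\right) = 3 + \left(8 - 1\right) = 3 + 7 = 10$)
$\left(-14\right) \left(-2\right) f = \left(-14\right) \left(-2\right) 10 = 28 \cdot 10 = 280$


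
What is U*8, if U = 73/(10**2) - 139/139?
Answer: -54/25 ≈ -2.1600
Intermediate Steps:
U = -27/100 (U = 73/100 - 139*1/139 = 73*(1/100) - 1 = 73/100 - 1 = -27/100 ≈ -0.27000)
U*8 = -27/100*8 = -54/25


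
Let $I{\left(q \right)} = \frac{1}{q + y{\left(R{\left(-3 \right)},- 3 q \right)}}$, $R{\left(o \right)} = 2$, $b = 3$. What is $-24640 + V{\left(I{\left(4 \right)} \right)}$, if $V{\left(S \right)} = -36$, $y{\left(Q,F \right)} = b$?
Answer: $-24676$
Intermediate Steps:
$y{\left(Q,F \right)} = 3$
$I{\left(q \right)} = \frac{1}{3 + q}$ ($I{\left(q \right)} = \frac{1}{q + 3} = \frac{1}{3 + q}$)
$-24640 + V{\left(I{\left(4 \right)} \right)} = -24640 - 36 = -24676$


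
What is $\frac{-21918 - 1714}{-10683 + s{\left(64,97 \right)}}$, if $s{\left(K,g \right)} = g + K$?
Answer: $\frac{11816}{5261} \approx 2.246$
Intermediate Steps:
$s{\left(K,g \right)} = K + g$
$\frac{-21918 - 1714}{-10683 + s{\left(64,97 \right)}} = \frac{-21918 - 1714}{-10683 + \left(64 + 97\right)} = - \frac{23632}{-10683 + 161} = - \frac{23632}{-10522} = \left(-23632\right) \left(- \frac{1}{10522}\right) = \frac{11816}{5261}$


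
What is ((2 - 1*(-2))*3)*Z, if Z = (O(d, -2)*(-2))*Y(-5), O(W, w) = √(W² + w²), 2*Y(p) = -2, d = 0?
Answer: 48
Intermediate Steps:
Y(p) = -1 (Y(p) = (½)*(-2) = -1)
Z = 4 (Z = (√(0² + (-2)²)*(-2))*(-1) = (√(0 + 4)*(-2))*(-1) = (√4*(-2))*(-1) = (2*(-2))*(-1) = -4*(-1) = 4)
((2 - 1*(-2))*3)*Z = ((2 - 1*(-2))*3)*4 = ((2 + 2)*3)*4 = (4*3)*4 = 12*4 = 48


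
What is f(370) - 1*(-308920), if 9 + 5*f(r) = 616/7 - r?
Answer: 1544309/5 ≈ 3.0886e+5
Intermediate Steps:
f(r) = 79/5 - r/5 (f(r) = -9/5 + (616/7 - r)/5 = -9/5 + (616*(⅐) - r)/5 = -9/5 + (88 - r)/5 = -9/5 + (88/5 - r/5) = 79/5 - r/5)
f(370) - 1*(-308920) = (79/5 - ⅕*370) - 1*(-308920) = (79/5 - 74) + 308920 = -291/5 + 308920 = 1544309/5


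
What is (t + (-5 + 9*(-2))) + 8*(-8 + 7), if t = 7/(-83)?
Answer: -2580/83 ≈ -31.084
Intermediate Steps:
t = -7/83 (t = 7*(-1/83) = -7/83 ≈ -0.084337)
(t + (-5 + 9*(-2))) + 8*(-8 + 7) = (-7/83 + (-5 + 9*(-2))) + 8*(-8 + 7) = (-7/83 + (-5 - 18)) + 8*(-1) = (-7/83 - 23) - 8 = -1916/83 - 8 = -2580/83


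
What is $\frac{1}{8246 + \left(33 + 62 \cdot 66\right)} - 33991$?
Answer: $- \frac{420502660}{12371} \approx -33991.0$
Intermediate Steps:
$\frac{1}{8246 + \left(33 + 62 \cdot 66\right)} - 33991 = \frac{1}{8246 + \left(33 + 4092\right)} - 33991 = \frac{1}{8246 + 4125} - 33991 = \frac{1}{12371} - 33991 = - \frac{420502660}{12371}$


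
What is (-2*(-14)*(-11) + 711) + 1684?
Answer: 2087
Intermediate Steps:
(-2*(-14)*(-11) + 711) + 1684 = (28*(-11) + 711) + 1684 = (-308 + 711) + 1684 = 403 + 1684 = 2087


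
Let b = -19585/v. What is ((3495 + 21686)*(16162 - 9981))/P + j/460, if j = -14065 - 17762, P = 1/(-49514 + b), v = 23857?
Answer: -84574724479864591719/10974220 ≈ -7.7067e+12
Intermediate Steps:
b = -19585/23857 ≈ -0.82093
P = -23857/1181275083 (P = 1/(-49514 - 19585/23857) = 1/(-1181275083/23857) = -23857/1181275083 ≈ -2.0196e-5)
j = -31827
((3495 + 21686)*(16162 - 9981))/P + j/460 = ((3495 + 21686)*(16162 - 9981))/(-23857/1181275083) - 31827/460 = (25181*6181)*(-1181275083/23857) - 31827*1/460 = 155643761*(-1181275083/23857) - 31827/460 = -183858096693707163/23857 - 31827/460 = -84574724479864591719/10974220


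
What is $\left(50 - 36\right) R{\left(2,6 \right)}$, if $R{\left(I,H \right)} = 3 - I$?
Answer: $14$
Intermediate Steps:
$\left(50 - 36\right) R{\left(2,6 \right)} = \left(50 - 36\right) \left(3 - 2\right) = 14 \left(3 - 2\right) = 14 \cdot 1 = 14$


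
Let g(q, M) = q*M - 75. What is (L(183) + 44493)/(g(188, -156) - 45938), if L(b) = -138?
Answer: -44355/75341 ≈ -0.58872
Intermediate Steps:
g(q, M) = -75 + M*q (g(q, M) = M*q - 75 = -75 + M*q)
(L(183) + 44493)/(g(188, -156) - 45938) = (-138 + 44493)/((-75 - 156*188) - 45938) = 44355/((-75 - 29328) - 45938) = 44355/(-29403 - 45938) = 44355/(-75341) = 44355*(-1/75341) = -44355/75341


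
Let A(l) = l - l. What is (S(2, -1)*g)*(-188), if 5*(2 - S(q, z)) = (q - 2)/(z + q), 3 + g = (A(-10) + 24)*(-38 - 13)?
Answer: 461352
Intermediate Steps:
A(l) = 0
g = -1227 (g = -3 + (0 + 24)*(-38 - 13) = -3 + 24*(-51) = -3 - 1224 = -1227)
S(q, z) = 2 - (-2 + q)/(5*(q + z)) (S(q, z) = 2 - (q - 2)/(5*(z + q)) = 2 - (-2 + q)/(5*(q + z)))
(S(2, -1)*g)*(-188) = (((2 + 9*2 + 10*(-1))/(5*(2 - 1)))*(-1227))*(-188) = (((⅕)*(2 + 18 - 10)/1)*(-1227))*(-188) = (((⅕)*1*10)*(-1227))*(-188) = (2*(-1227))*(-188) = -2454*(-188) = 461352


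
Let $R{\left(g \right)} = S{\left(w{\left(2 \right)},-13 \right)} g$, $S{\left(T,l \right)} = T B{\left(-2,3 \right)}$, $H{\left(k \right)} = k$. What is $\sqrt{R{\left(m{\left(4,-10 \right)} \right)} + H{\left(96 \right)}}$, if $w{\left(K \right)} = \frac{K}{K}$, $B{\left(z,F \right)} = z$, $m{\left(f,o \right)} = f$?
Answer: $2 \sqrt{22} \approx 9.3808$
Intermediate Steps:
$w{\left(K \right)} = 1$
$S{\left(T,l \right)} = - 2 T$ ($S{\left(T,l \right)} = T \left(-2\right) = - 2 T$)
$R{\left(g \right)} = - 2 g$ ($R{\left(g \right)} = \left(-2\right) 1 g = - 2 g$)
$\sqrt{R{\left(m{\left(4,-10 \right)} \right)} + H{\left(96 \right)}} = \sqrt{\left(-2\right) 4 + 96} = \sqrt{-8 + 96} = \sqrt{88} = 2 \sqrt{22}$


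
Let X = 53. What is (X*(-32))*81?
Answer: -137376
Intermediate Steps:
(X*(-32))*81 = (53*(-32))*81 = -1696*81 = -137376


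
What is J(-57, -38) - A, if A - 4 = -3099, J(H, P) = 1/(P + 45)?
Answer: 21666/7 ≈ 3095.1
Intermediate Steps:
J(H, P) = 1/(45 + P)
A = -3095 (A = 4 - 3099 = -3095)
J(-57, -38) - A = 1/(45 - 38) - 1*(-3095) = 1/7 + 3095 = ⅐ + 3095 = 21666/7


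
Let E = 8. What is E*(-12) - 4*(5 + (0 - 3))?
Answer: -104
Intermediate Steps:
E*(-12) - 4*(5 + (0 - 3)) = 8*(-12) - 4*(5 + (0 - 3)) = -96 - 4*(5 - 3) = -96 - 4*2 = -96 - 8 = -104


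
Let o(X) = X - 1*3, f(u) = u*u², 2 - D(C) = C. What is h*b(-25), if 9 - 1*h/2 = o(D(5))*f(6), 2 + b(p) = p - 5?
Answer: -83520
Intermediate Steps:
b(p) = -7 + p (b(p) = -2 + (p - 5) = -2 + (-5 + p) = -7 + p)
D(C) = 2 - C
f(u) = u³
o(X) = -3 + X (o(X) = X - 3 = -3 + X)
h = 2610 (h = 18 - 2*(-3 + (2 - 1*5))*6³ = 18 - 2*(-3 + (2 - 5))*216 = 18 - 2*(-3 - 3)*216 = 18 - (-12)*216 = 18 - 2*(-1296) = 18 + 2592 = 2610)
h*b(-25) = 2610*(-7 - 25) = 2610*(-32) = -83520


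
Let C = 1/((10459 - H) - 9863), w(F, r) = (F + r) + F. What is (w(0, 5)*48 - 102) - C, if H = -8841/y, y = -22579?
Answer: 1855834955/13448243 ≈ 138.00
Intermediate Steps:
H = 8841/22579 (H = -8841/(-22579) = -8841*(-1/22579) = 8841/22579 ≈ 0.39156)
w(F, r) = r + 2*F
C = 22579/13448243 (C = 1/((10459 - 1*8841/22579) - 9863) = 1/((10459 - 8841/22579) - 9863) = 1/(236144920/22579 - 9863) = 1/(13448243/22579) = 22579/13448243 ≈ 0.0016790)
(w(0, 5)*48 - 102) - C = ((5 + 2*0)*48 - 102) - 1*22579/13448243 = ((5 + 0)*48 - 102) - 22579/13448243 = (5*48 - 102) - 22579/13448243 = (240 - 102) - 22579/13448243 = 138 - 22579/13448243 = 1855834955/13448243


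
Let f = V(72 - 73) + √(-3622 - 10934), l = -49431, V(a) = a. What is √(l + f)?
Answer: √(-49432 + 2*I*√3639) ≈ 0.2713 + 222.33*I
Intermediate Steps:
f = -1 + 2*I*√3639 (f = (72 - 73) + √(-3622 - 10934) = -1 + √(-14556) = -1 + 2*I*√3639 ≈ -1.0 + 120.65*I)
√(l + f) = √(-49431 + (-1 + 2*I*√3639)) = √(-49432 + 2*I*√3639)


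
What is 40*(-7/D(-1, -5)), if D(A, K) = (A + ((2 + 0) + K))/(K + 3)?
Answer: -140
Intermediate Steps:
D(A, K) = (2 + A + K)/(3 + K) (D(A, K) = (A + (2 + K))/(3 + K) = (2 + A + K)/(3 + K))
40*(-7/D(-1, -5)) = 40*(-7*(3 - 5)/(2 - 1 - 5)) = 40*(-7/(-4/(-2))) = 40*(-7/((-½*(-4)))) = 40*(-7/2) = -140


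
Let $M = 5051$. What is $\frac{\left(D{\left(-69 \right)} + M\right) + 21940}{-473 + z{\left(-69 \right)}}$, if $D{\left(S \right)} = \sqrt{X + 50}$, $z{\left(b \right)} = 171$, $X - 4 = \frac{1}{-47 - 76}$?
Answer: $- \frac{26991}{302} - \frac{\sqrt{816843}}{37146} \approx -89.399$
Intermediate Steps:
$X = \frac{491}{123}$ ($X = 4 + \frac{1}{-47 - 76} = 4 + \frac{1}{-123} = 4 - \frac{1}{123} = \frac{491}{123} \approx 3.9919$)
$D{\left(S \right)} = \frac{\sqrt{816843}}{123}$ ($D{\left(S \right)} = \sqrt{\frac{491}{123} + 50} = \sqrt{\frac{6641}{123}} = \frac{\sqrt{816843}}{123}$)
$\frac{\left(D{\left(-69 \right)} + M\right) + 21940}{-473 + z{\left(-69 \right)}} = \frac{\left(\frac{\sqrt{816843}}{123} + 5051\right) + 21940}{-473 + 171} = \frac{\left(5051 + \frac{\sqrt{816843}}{123}\right) + 21940}{-302} = \left(26991 + \frac{\sqrt{816843}}{123}\right) \left(- \frac{1}{302}\right) = - \frac{26991}{302} - \frac{\sqrt{816843}}{37146}$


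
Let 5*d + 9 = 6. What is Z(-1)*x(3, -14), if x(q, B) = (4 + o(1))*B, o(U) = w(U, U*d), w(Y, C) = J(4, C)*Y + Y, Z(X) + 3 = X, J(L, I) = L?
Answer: 504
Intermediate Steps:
d = -⅗ (d = -9/5 + (⅕)*6 = -9/5 + 6/5 = -⅗ ≈ -0.60000)
Z(X) = -3 + X
w(Y, C) = 5*Y (w(Y, C) = 4*Y + Y = 5*Y)
o(U) = 5*U
x(q, B) = 9*B (x(q, B) = (4 + 5*1)*B = (4 + 5)*B = 9*B)
Z(-1)*x(3, -14) = (-3 - 1)*(9*(-14)) = -4*(-126) = 504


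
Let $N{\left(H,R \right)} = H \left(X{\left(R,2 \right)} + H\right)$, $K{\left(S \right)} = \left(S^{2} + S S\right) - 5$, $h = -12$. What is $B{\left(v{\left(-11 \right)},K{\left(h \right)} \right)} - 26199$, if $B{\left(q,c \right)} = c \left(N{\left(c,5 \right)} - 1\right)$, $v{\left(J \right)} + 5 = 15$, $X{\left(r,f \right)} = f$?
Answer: $22798883$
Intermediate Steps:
$K{\left(S \right)} = -5 + 2 S^{2}$ ($K{\left(S \right)} = \left(S^{2} + S^{2}\right) - 5 = 2 S^{2} - 5 = -5 + 2 S^{2}$)
$N{\left(H,R \right)} = H \left(2 + H\right)$
$v{\left(J \right)} = 10$ ($v{\left(J \right)} = -5 + 15 = 10$)
$B{\left(q,c \right)} = c \left(-1 + c \left(2 + c\right)\right)$ ($B{\left(q,c \right)} = c \left(c \left(2 + c\right) - 1\right) = c \left(-1 + c \left(2 + c\right)\right)$)
$B{\left(v{\left(-11 \right)},K{\left(h \right)} \right)} - 26199 = \left(-5 + 2 \left(-12\right)^{2}\right) \left(-1 + \left(-5 + 2 \left(-12\right)^{2}\right) \left(2 - \left(5 - 2 \left(-12\right)^{2}\right)\right)\right) - 26199 = \left(-5 + 2 \cdot 144\right) \left(-1 + \left(-5 + 2 \cdot 144\right) \left(2 + \left(-5 + 2 \cdot 144\right)\right)\right) - 26199 = \left(-5 + 288\right) \left(-1 + \left(-5 + 288\right) \left(2 + \left(-5 + 288\right)\right)\right) - 26199 = 283 \left(-1 + 283 \left(2 + 283\right)\right) - 26199 = 283 \left(-1 + 283 \cdot 285\right) - 26199 = 283 \left(-1 + 80655\right) - 26199 = 283 \cdot 80654 - 26199 = 22825082 - 26199 = 22798883$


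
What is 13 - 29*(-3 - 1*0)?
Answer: 100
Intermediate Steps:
13 - 29*(-3 - 1*0) = 13 - 29*(-3 + 0) = 13 - 29*(-3) = 13 + 87 = 100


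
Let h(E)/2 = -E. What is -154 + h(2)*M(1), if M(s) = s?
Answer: -158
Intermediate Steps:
h(E) = -2*E (h(E) = 2*(-E) = -2*E)
-154 + h(2)*M(1) = -154 - 2*2*1 = -154 - 4*1 = -154 - 4 = -158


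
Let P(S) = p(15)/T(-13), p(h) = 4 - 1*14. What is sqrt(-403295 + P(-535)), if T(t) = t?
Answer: 5*I*sqrt(2726269)/13 ≈ 635.05*I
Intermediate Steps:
p(h) = -10 (p(h) = 4 - 14 = -10)
P(S) = 10/13 (P(S) = -10/(-13) = -10*(-1/13) = 10/13)
sqrt(-403295 + P(-535)) = sqrt(-403295 + 10/13) = sqrt(-5242825/13) = 5*I*sqrt(2726269)/13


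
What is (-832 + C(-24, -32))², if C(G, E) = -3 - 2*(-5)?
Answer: 680625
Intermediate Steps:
C(G, E) = 7 (C(G, E) = -3 + 10 = 7)
(-832 + C(-24, -32))² = (-832 + 7)² = (-825)² = 680625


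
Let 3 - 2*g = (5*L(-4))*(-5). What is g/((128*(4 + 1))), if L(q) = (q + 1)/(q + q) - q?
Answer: 899/10240 ≈ 0.087793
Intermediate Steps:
L(q) = -q + (1 + q)/(2*q) (L(q) = (1 + q)/((2*q)) - q = (1 + q)*(1/(2*q)) - q = (1 + q)/(2*q) - q = -q + (1 + q)/(2*q))
g = 899/16 (g = 3/2 - 5*(1/2 + (1/2)/(-4) - 1*(-4))*(-5)/2 = 3/2 - 5*(1/2 + (1/2)*(-1/4) + 4)*(-5)/2 = 3/2 - 5*(1/2 - 1/8 + 4)*(-5)/2 = 3/2 - 5*(35/8)*(-5)/2 = 3/2 - 175*(-5)/16 = 3/2 - 1/2*(-875/8) = 3/2 + 875/16 = 899/16 ≈ 56.188)
g/((128*(4 + 1))) = 899/(16*((128*(4 + 1)))) = 899/(16*((128*5))) = (899/16)/640 = (899/16)*(1/640) = 899/10240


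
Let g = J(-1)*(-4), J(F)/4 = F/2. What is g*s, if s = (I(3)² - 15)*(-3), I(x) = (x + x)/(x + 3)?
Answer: 336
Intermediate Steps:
I(x) = 2*x/(3 + x) (I(x) = (2*x)/(3 + x) = 2*x/(3 + x))
J(F) = 2*F (J(F) = 4*(F/2) = 2*F)
g = 8 (g = (2*(-1))*(-4) = -2*(-4) = 8)
s = 42 (s = ((2*3/(3 + 3))² - 15)*(-3) = ((2*3/6)² - 15)*(-3) = ((2*3*(⅙))² - 15)*(-3) = (1² - 15)*(-3) = (1 - 15)*(-3) = -14*(-3) = 42)
g*s = 8*42 = 336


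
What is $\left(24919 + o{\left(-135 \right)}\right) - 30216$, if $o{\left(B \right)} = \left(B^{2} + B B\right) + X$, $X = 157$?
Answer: $31310$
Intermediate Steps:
$o{\left(B \right)} = 157 + 2 B^{2}$ ($o{\left(B \right)} = \left(B^{2} + B B\right) + 157 = \left(B^{2} + B^{2}\right) + 157 = 2 B^{2} + 157 = 157 + 2 B^{2}$)
$\left(24919 + o{\left(-135 \right)}\right) - 30216 = \left(24919 + \left(157 + 2 \left(-135\right)^{2}\right)\right) - 30216 = \left(24919 + \left(157 + 2 \cdot 18225\right)\right) - 30216 = \left(24919 + \left(157 + 36450\right)\right) - 30216 = \left(24919 + 36607\right) - 30216 = 61526 - 30216 = 31310$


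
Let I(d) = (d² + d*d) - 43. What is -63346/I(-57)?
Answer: -63346/6455 ≈ -9.8135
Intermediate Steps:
I(d) = -43 + 2*d² (I(d) = (d² + d²) - 43 = 2*d² - 43 = -43 + 2*d²)
-63346/I(-57) = -63346/(-43 + 2*(-57)²) = -63346/(-43 + 2*3249) = -63346/(-43 + 6498) = -63346/6455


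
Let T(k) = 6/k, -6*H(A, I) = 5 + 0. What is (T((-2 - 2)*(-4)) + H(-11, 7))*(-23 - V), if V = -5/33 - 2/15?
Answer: 937/90 ≈ 10.411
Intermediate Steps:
H(A, I) = -⅚ (H(A, I) = -(5 + 0)/6 = -⅙*5 = -⅚)
V = -47/165 (V = -5*1/33 - 2*1/15 = -5/33 - 2/15 = -47/165 ≈ -0.28485)
(T((-2 - 2)*(-4)) + H(-11, 7))*(-23 - V) = (6/(((-2 - 2)*(-4))) - ⅚)*(-23 - 1*(-47/165)) = (6/((-4*(-4))) - ⅚)*(-23 + 47/165) = (6/16 - ⅚)*(-3748/165) = (6*(1/16) - ⅚)*(-3748/165) = (3/8 - ⅚)*(-3748/165) = -11/24*(-3748/165) = 937/90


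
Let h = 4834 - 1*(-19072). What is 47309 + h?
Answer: 71215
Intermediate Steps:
h = 23906 (h = 4834 + 19072 = 23906)
47309 + h = 47309 + 23906 = 71215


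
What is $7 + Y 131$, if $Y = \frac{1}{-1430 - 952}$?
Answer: $\frac{16543}{2382} \approx 6.945$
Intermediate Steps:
$Y = - \frac{1}{2382}$ ($Y = \frac{1}{-2382} = - \frac{1}{2382} \approx -0.00041982$)
$7 + Y 131 = 7 - \frac{131}{2382} = \frac{16543}{2382}$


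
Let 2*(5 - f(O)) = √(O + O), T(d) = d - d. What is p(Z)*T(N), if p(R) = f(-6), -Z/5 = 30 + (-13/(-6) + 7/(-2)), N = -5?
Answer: 0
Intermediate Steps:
T(d) = 0
Z = -430/3 (Z = -5*(30 + (-13/(-6) + 7/(-2))) = -5*(30 + (-13*(-⅙) + 7*(-½))) = -5*(30 + (13/6 - 7/2)) = -5*(30 - 4/3) = -5*86/3 = -430/3 ≈ -143.33)
f(O) = 5 - √2*√O/2 (f(O) = 5 - √(O + O)/2 = 5 - √2*√O/2)
p(R) = 5 - I*√3 (p(R) = 5 - √2*√(-6)/2 = 5 - √2*I*√6/2 = 5 - I*√3)
p(Z)*T(N) = (5 - I*√3)*0 = 0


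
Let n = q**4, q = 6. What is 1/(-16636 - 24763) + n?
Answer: 53653103/41399 ≈ 1296.0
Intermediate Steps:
n = 1296 (n = 6**4 = 1296)
1/(-16636 - 24763) + n = 1/(-16636 - 24763) + 1296 = 1/(-41399) + 1296 = -1/41399 + 1296 = 53653103/41399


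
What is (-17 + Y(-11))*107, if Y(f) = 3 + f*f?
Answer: 11449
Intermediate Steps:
Y(f) = 3 + f**2
(-17 + Y(-11))*107 = (-17 + (3 + (-11)**2))*107 = (-17 + (3 + 121))*107 = (-17 + 124)*107 = 107*107 = 11449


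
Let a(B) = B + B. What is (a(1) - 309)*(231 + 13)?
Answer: -74908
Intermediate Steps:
a(B) = 2*B
(a(1) - 309)*(231 + 13) = (2*1 - 309)*(231 + 13) = (2 - 309)*244 = -307*244 = -74908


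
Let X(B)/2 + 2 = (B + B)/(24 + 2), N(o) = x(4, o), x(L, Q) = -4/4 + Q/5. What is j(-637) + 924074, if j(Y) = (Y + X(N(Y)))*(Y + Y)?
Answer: 8829372/5 ≈ 1.7659e+6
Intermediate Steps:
x(L, Q) = -1 + Q/5 (x(L, Q) = -4*¼ + Q*(⅕) = -1 + Q/5)
N(o) = -1 + o/5
X(B) = -4 + 2*B/13 (X(B) = -4 + 2*((B + B)/(24 + 2)) = -4 + 2*((2*B)/26) = -4 + 2*((2*B)*(1/26)) = -4 + 2*(B/13) = -4 + 2*B/13)
j(Y) = 2*Y*(-54/13 + 67*Y/65) (j(Y) = (Y + (-4 + 2*(-1 + Y/5)/13))*(Y + Y) = (Y + (-4 + (-2/13 + 2*Y/65)))*(2*Y) = (Y + (-54/13 + 2*Y/65))*(2*Y) = (-54/13 + 67*Y/65)*(2*Y) = 2*Y*(-54/13 + 67*Y/65))
j(-637) + 924074 = (2/65)*(-637)*(-270 + 67*(-637)) + 924074 = (2/65)*(-637)*(-270 - 42679) + 924074 = (2/65)*(-637)*(-42949) + 924074 = 4209002/5 + 924074 = 8829372/5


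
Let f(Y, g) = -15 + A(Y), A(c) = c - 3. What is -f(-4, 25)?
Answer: 22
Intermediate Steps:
A(c) = -3 + c
f(Y, g) = -18 + Y (f(Y, g) = -15 + (-3 + Y) = -18 + Y)
-f(-4, 25) = -(-18 - 4) = -1*(-22) = 22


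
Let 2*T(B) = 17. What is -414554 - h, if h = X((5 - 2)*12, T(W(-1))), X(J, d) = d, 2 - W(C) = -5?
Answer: -829125/2 ≈ -4.1456e+5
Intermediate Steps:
W(C) = 7 (W(C) = 2 - 1*(-5) = 2 + 5 = 7)
T(B) = 17/2 (T(B) = (½)*17 = 17/2)
h = 17/2 ≈ 8.5000
-414554 - h = -414554 - 1*17/2 = -414554 - 17/2 = -829125/2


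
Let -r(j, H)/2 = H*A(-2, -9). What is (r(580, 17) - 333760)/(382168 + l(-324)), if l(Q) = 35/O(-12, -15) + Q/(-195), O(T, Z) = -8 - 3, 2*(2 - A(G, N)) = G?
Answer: -238711330/273249033 ≈ -0.87360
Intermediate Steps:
A(G, N) = 2 - G/2
O(T, Z) = -11
r(j, H) = -6*H (r(j, H) = -2*H*(2 - 1/2*(-2)) = -2*H*(2 + 1) = -2*H*3 = -6*H)
l(Q) = -35/11 - Q/195 (l(Q) = 35/(-11) + Q/(-195) = 35*(-1/11) + Q*(-1/195) = -35/11 - Q/195)
(r(580, 17) - 333760)/(382168 + l(-324)) = (-6*17 - 333760)/(382168 + (-35/11 - 1/195*(-324))) = (-102 - 333760)/(382168 + (-35/11 + 108/65)) = -333862/(382168 - 1087/715) = -333862/273249033/715 = -333862*715/273249033 = -238711330/273249033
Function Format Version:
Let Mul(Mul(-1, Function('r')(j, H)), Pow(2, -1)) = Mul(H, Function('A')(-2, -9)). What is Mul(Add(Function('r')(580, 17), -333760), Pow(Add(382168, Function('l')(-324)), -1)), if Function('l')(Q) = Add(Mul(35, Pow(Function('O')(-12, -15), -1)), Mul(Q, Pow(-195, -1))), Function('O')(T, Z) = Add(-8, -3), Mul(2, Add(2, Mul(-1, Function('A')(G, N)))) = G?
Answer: Rational(-238711330, 273249033) ≈ -0.87360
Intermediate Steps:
Function('A')(G, N) = Add(2, Mul(Rational(-1, 2), G))
Function('O')(T, Z) = -11
Function('r')(j, H) = Mul(-6, H) (Function('r')(j, H) = Mul(-2, Mul(H, Add(2, Mul(Rational(-1, 2), -2)))) = Mul(-2, Mul(H, Add(2, 1))) = Mul(-2, Mul(H, 3)) = Mul(-2, Mul(3, H)) = Mul(-6, H))
Function('l')(Q) = Add(Rational(-35, 11), Mul(Rational(-1, 195), Q)) (Function('l')(Q) = Add(Mul(35, Pow(-11, -1)), Mul(Q, Pow(-195, -1))) = Add(Mul(35, Rational(-1, 11)), Mul(Q, Rational(-1, 195))) = Add(Rational(-35, 11), Mul(Rational(-1, 195), Q)))
Mul(Add(Function('r')(580, 17), -333760), Pow(Add(382168, Function('l')(-324)), -1)) = Mul(Add(Mul(-6, 17), -333760), Pow(Add(382168, Add(Rational(-35, 11), Mul(Rational(-1, 195), -324))), -1)) = Mul(Add(-102, -333760), Pow(Add(382168, Add(Rational(-35, 11), Rational(108, 65))), -1)) = Mul(-333862, Pow(Add(382168, Rational(-1087, 715)), -1)) = Mul(-333862, Pow(Rational(273249033, 715), -1)) = Mul(-333862, Rational(715, 273249033)) = Rational(-238711330, 273249033)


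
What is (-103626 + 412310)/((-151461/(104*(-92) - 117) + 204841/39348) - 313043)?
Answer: -117634959439920/119288167038827 ≈ -0.98614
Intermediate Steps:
(-103626 + 412310)/((-151461/(104*(-92) - 117) + 204841/39348) - 313043) = 308684/((-151461/(-9568 - 117) + 204841*(1/39348)) - 313043) = 308684/((-151461/(-9685) + 204841/39348) - 313043) = 308684/((-151461*(-1/9685) + 204841/39348) - 313043) = 308684/((151461/9685 + 204841/39348) - 313043) = 308684/(7943572513/381085380 - 313043) = 308684/(-119288167038827/381085380) = 308684*(-381085380/119288167038827) = -117634959439920/119288167038827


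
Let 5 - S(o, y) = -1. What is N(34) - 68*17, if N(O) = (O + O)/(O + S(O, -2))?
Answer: -11543/10 ≈ -1154.3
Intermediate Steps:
S(o, y) = 6 (S(o, y) = 5 - 1*(-1) = 5 + 1 = 6)
N(O) = 2*O/(6 + O) (N(O) = (O + O)/(O + 6) = (2*O)/(6 + O) = 2*O/(6 + O))
N(34) - 68*17 = 2*34/(6 + 34) - 68*17 = 2*34/40 - 1156 = 2*34*(1/40) - 1156 = 17/10 - 1156 = -11543/10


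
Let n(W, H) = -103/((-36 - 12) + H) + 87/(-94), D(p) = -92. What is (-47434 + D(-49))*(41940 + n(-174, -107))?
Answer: -14520666234711/7285 ≈ -1.9932e+9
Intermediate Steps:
n(W, H) = -87/94 - 103/(-48 + H) (n(W, H) = -103/(-48 + H) + 87*(-1/94) = -103/(-48 + H) - 87/94 = -87/94 - 103/(-48 + H))
(-47434 + D(-49))*(41940 + n(-174, -107)) = (-47434 - 92)*(41940 + (-5506 - 87*(-107))/(94*(-48 - 107))) = -47526*(41940 + (1/94)*(-5506 + 9309)/(-155)) = -47526*(41940 + (1/94)*(-1/155)*3803) = -47526*(41940 - 3803/14570) = -47526*611061997/14570 = -14520666234711/7285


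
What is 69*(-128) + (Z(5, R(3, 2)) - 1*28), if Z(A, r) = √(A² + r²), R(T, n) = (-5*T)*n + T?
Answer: -8860 + √754 ≈ -8832.5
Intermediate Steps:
R(T, n) = T - 5*T*n (R(T, n) = -5*T*n + T = T - 5*T*n)
69*(-128) + (Z(5, R(3, 2)) - 1*28) = 69*(-128) + (√(5² + (3*(1 - 5*2))²) - 1*28) = -8832 + (√(25 + (3*(1 - 10))²) - 28) = -8832 + (√(25 + (3*(-9))²) - 28) = -8832 + (√(25 + (-27)²) - 28) = -8832 + (√(25 + 729) - 28) = -8832 + (√754 - 28) = -8832 + (-28 + √754) = -8860 + √754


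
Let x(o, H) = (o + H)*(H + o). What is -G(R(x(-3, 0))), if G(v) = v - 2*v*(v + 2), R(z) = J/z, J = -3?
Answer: -7/9 ≈ -0.77778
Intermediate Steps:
x(o, H) = (H + o)² (x(o, H) = (H + o)*(H + o) = (H + o)²)
R(z) = -3/z
G(v) = v - 2*v*(2 + v)
-G(R(x(-3, 0))) = -(-1)*(-3/(0 - 3)²)*(3 + 2*(-3/(0 - 3)²)) = -(-1)*(-3/((-3)²))*(3 + 2*(-3/((-3)²))) = -(-1)*(-3/9)*(3 + 2*(-3/9)) = -(-1)*(-3*⅑)*(3 + 2*(-3*⅑)) = -(-1)*(-1)*(3 + 2*(-⅓))/3 = -(-1)*(-1)*(3 - ⅔)/3 = -(-1)*(-1)*7/(3*3) = -1*7/9 = -7/9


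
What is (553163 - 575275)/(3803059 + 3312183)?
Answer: -11056/3557621 ≈ -0.0031077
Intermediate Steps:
(553163 - 575275)/(3803059 + 3312183) = -22112/7115242 = -22112*1/7115242 = -11056/3557621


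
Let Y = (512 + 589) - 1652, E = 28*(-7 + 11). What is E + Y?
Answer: -439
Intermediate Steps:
E = 112 (E = 28*4 = 112)
Y = -551 (Y = 1101 - 1652 = -551)
E + Y = 112 - 551 = -439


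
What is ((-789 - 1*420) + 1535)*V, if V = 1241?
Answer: 404566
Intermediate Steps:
((-789 - 1*420) + 1535)*V = ((-789 - 1*420) + 1535)*1241 = ((-789 - 420) + 1535)*1241 = (-1209 + 1535)*1241 = 326*1241 = 404566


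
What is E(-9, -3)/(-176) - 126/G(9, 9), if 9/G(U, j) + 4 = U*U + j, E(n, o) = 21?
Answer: -211925/176 ≈ -1204.1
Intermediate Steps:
G(U, j) = 9/(-4 + j + U²) (G(U, j) = 9/(-4 + (U*U + j)) = 9/(-4 + (U² + j)) = 9/(-4 + (j + U²)) = 9/(-4 + j + U²))
E(-9, -3)/(-176) - 126/G(9, 9) = 21/(-176) - 126/(1*(9/(-4 + 9 + 9²))) = 21*(-1/176) - 126/(1*(9/(-4 + 9 + 81))) = -21/176 - 126/(1*(9/86)) = -21/176 - 126/9/86 = -21/176 - 126*86/9 = -21/176 - 1204 = -211925/176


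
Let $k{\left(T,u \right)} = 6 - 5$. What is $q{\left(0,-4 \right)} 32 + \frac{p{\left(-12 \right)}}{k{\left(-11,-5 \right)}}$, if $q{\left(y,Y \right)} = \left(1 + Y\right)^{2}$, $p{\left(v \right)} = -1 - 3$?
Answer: $284$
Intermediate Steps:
$p{\left(v \right)} = -4$
$k{\left(T,u \right)} = 1$ ($k{\left(T,u \right)} = 6 - 5 = 1$)
$q{\left(0,-4 \right)} 32 + \frac{p{\left(-12 \right)}}{k{\left(-11,-5 \right)}} = \left(1 - 4\right)^{2} \cdot 32 - \frac{4}{1} = \left(-3\right)^{2} \cdot 32 - 4 = 9 \cdot 32 - 4 = 288 - 4 = 284$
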